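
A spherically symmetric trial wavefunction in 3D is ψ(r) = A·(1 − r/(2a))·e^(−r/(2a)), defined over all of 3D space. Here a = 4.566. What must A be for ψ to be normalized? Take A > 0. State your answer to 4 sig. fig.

A ≈ 0.02044

Require ∫ |ψ|² 4πr² dr = 1 over the whole domain.
In 3D with spherical symmetry the volume element is 4πr² dr.
∫|ψ|² 4πr² dr = A²·(8·π·a^3).
So A² = (8·π·a^3)^(−1).
Plugging in a = 4.566 yields A = 0.020444.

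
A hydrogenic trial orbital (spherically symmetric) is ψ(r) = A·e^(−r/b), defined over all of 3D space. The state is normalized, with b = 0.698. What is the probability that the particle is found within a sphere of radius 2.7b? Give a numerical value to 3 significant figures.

With dV = 4πr²dr, the probability is ∫|ψ|² dV over r ≤ 2.7b.
Normalization gives A² = 1/(π·b^3).
Substituting u = r/b, A², 4π and the length scale all cancel in the ratio: P = ∫_{0}^{2.7} u^2·e^(-2·u) du / ∫_{0}^{∞} u^2·e^(-2·u) du.
With ∫ u^2·e^(-2·u) du = -(2·u^2 + 2·u + 1)·e^(-2·u)/4 + C, the region integral is 1/4 - 1049·e^(-27/5)/200 and the full one is 1/4.
This evaluates to P = 0.9052.

P ≈ 0.905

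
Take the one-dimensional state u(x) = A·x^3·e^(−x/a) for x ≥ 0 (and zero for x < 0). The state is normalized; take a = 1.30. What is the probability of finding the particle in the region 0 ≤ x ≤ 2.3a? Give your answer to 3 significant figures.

P = ∫_{0}^{2.3a} |u(x)|² dx.
With A² fixed by ∫|u|² = 1, i.e. A² = (45·a^7/8)^(−1), substitute and integrate.
Let t = x/a; then A² and the length scale cancel, so P = ∫_{0}^{2.3} t^6·e^(-2·t) dt ÷ ∫_{0}^{∞} t^6·e^(-2·t) dt.
With ∫ t^6·e^(-2·t) dt = -(4·t^6 + 12·t^5 + 30·t^4 + 60·t^3 + 90·t^2 + 90·t + 45)·e^(-2·t)/8 + C, the region integral is ≈ 1.0236 and the full one is 45/8.
The result is P = 0.1820.

P ≈ 0.182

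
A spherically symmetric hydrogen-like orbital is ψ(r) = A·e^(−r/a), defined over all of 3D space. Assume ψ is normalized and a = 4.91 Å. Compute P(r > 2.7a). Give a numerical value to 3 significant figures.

P ≈ 0.0948

P = ∫ |ψ|² 4πr² dr over r > 2.7a.
Normalization gives A² = 1/(π·a^3).
In terms of u = r/a (A², 4π and the length scale all cancel between numerator and denominator), P = [∫_{2.7}^{∞} u^2·e^(-2·u) du] / [∫_{0}^{∞} u^2·e^(-2·u) du].
An antiderivative of u^2·e^(-2·u) is -(2·u^2 + 2·u + 1)·e^(-2·u)/4; evaluating from 2.7 to ∞ gives 1049·e^(-27/5)/200, while the full integral is 1/4.
Taking the ratio yields P = 0.09476.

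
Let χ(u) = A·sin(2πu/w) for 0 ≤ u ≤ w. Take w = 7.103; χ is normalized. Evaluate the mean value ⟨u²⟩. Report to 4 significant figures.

By definition ⟨u²⟩ = ∫ u^2 |χ(u)|² du.
Evaluating both integrals, ⟨u²⟩ = -w^2/(8·π^2) + w^2/3.
Putting w = 7.103 gives 16.179.

⟨u^2⟩ ≈ 16.18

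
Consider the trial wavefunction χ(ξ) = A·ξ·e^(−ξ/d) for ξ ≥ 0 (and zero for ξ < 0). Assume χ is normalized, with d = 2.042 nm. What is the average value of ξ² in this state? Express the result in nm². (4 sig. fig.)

⟨ξ^2⟩ ≈ 12.51 nm^2

⟨ξ²⟩ = ∫ ξ^2 |χ|² dξ over the full domain.
With ∫₀^∞ ξ^4 e^(−αξ) dξ = 4!/α^5, the ratio of the moment integral to the normalization integral gives ⟨ξ²⟩ = 3·d^2.
Putting d = 2.042 gives 12.509.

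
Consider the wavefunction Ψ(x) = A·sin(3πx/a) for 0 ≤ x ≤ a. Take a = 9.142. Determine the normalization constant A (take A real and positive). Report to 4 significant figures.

Require ∫ |Ψ|² dx = 1 over the whole domain.
∫|Ψ|² dx = A²·(a/2).
Setting this equal to 1 gives A² = 1/(a/2).
Substituting a = 9.142 gives A² = 0.21877, so A = 0.46773.

A ≈ 0.4677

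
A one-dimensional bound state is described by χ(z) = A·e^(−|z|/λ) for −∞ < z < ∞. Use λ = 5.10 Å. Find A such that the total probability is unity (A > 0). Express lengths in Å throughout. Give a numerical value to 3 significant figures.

A ≈ 0.443 Å^(-1/2)

We need A² ∫|f|² dz = 1, taking the integral from −∞ to ∞.
Recall ∫₀^∞ z^m e^(−z/β) dz = m!·β^(m+1), ∫|χ|² dz = A²·(λ).
Hence A² = 1/[λ].
Plugging in λ = 5.10 yields A = 0.4428.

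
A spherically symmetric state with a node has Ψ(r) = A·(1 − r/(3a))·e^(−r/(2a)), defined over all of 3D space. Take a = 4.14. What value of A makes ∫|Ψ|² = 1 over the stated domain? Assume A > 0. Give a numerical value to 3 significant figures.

A ≈ 0.0410

Normalization requires ∫|Ψ|² 4πr² dr = 1, integrated from 0 to ∞.
The angular integral contributes 4π, leaving ∫₀^∞ r²|Ψ|² dr.
Using ∫₀^∞ rⁿ e^(−αr) dr = n!/αⁿ⁺¹, the integral (without the A² prefactor) comes out to 8·π·a^3/3.
So A² = (8·π·a^3/3)^(−1).
Substituting a = 4.14 gives A² = 0.001682, so A = 0.04101.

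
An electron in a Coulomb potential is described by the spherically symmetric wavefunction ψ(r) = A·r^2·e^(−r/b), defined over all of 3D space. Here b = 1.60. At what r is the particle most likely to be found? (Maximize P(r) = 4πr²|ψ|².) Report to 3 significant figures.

r ≈ 4.80

Set d/dr [P(r) = 4πr²|ψ|²] = 0 and solve for r > 0.
This gives r = 3·b.
With b = 1.60, the most probable radial distance is 4.800.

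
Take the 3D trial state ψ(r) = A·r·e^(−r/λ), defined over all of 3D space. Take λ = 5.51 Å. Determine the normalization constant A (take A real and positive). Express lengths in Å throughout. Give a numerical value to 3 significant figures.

Normalization requires ∫|ψ|² 4πr² dr = 1, integrated from 0 to ∞.
The angular integral contributes 4π, leaving ∫₀^∞ r²|ψ|² dr.
Carrying out the integral gives A² · 3·π·λ^5.
Setting this equal to 1 gives A² = 1/(3·π·λ^5).
Substituting λ = 5.51 gives A² = 0.00002089, so A = 0.004571.

A ≈ 0.00457 Å^(-5/2)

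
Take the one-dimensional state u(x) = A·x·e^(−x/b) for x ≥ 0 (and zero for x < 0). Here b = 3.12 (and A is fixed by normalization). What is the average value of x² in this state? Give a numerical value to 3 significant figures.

The expectation value is the |u|²-weighted average of x^2: ∫ x^2|u|² dx.
Using ∫₀^∞ xⁿ e^(−αx) dx = n!/αⁿ⁺¹, the ratio of the moment integral to the normalization integral gives ⟨x²⟩ = 3·b^2.
With b = 3.12, ⟨x^2⟩ = 29.20.

⟨x^2⟩ ≈ 29.2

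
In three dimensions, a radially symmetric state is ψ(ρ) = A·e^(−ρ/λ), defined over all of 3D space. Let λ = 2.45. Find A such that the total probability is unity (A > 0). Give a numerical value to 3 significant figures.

A ≈ 0.147

We need A² ∫|f|² 4πρ² dρ = 1, taking the integral from 0 to ∞.
The angular integral contributes 4π, leaving ∫₀^∞ ρ²|ψ|² dρ.
With ∫₀^∞ ρ^2 e^(−αρ) dρ = 2!/α^3, with ψ = A·e^(−ρ/λ), the integral evaluates to A²·[π·λ^3].
Setting this equal to 1 gives A² = 1/(π·λ^3).
With λ = 2.45: A² = 0.02164 and A = 0.1471.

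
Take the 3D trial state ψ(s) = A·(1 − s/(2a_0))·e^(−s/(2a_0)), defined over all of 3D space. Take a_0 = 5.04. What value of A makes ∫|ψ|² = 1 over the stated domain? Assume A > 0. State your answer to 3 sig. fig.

Require ∫ |ψ|² 4πs² ds = 1 over the whole domain.
(Spherical symmetry: dV = 4πs² ds.)
Carrying out the integral gives A² · 8·π·a_0^3.
Hence A² = 1/[8·π·a_0^3].
Substituting a_0 = 5.04 gives A² = 0.0003108, so A = 0.01763.

A ≈ 0.0176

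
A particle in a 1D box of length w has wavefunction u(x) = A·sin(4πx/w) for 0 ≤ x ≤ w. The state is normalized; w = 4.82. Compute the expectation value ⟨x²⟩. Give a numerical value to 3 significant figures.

⟨x^2⟩ ≈ 7.67

⟨x²⟩ = ∫ x^2 |u|² dx over the full domain.
Evaluating both integrals, ⟨x²⟩ = -w^2/(32·π^2) + w^2/3.
Putting w = 4.82 gives 7.671.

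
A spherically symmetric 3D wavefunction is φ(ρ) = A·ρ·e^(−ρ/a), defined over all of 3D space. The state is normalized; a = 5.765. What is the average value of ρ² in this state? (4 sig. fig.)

The expectation value is the |φ|²-weighted average of ρ^2: ∫ ρ^2|φ|² 4πρ² dρ.
Recall ∫₀^∞ ρ^m e^(−ρ/β) dρ = m!·β^(m+1), since the A² factors cancel between numerator and denominator, ⟨ρ²⟩ = 15·a^2/2.
Putting a = 5.765 gives 249.26.

⟨ρ^2⟩ ≈ 249.3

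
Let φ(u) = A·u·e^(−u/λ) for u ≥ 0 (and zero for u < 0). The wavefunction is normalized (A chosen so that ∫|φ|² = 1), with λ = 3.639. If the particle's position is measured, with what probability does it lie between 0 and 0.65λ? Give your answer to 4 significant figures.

P ≈ 0.1429

The probability is P = ∫ |φ|² du over [0, 0.65λ].
Since A² = 1/(λ^3/4), this is the region integral divided by the full normalization integral.
Substituting t = u/λ, A² and the length scale cancel in the ratio: P = ∫_{0}^{0.65} t^2·e^(-2·t) dt / ∫_{0}^{∞} t^2·e^(-2·t) dt.
An antiderivative of t^2·e^(-2·t) is -(2·t^2 + 2·t + 1)·e^(-2·t)/4; evaluating from 0 to 0.65 gives 1/4 - 629·e^(-13/10)/800, while the full integral is 1/4.
Evaluating gives P = 0.14289.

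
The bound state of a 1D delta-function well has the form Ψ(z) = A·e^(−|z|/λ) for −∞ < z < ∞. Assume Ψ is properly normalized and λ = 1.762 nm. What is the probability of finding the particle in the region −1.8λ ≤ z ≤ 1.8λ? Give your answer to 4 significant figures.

P ≈ 0.9727

The probability is P = ∫ |Ψ|² dz over [−1.8λ, 1.8λ].
Since A² = 1/(λ), this is the region integral divided by the full normalization integral.
Both integrals are even about z = 0, so only the z ≥ 0 halves are needed (the factors of 2 cancel). Let u = z/λ; then A² and the length scale cancel, so P = ∫_{0}^{1.8} e^(-2·u) du ÷ ∫_{0}^{∞} e^(-2·u) du.
Using ∫ e^(-2·u) du = -e^(-2·u)/2, the numerator is 1/2 - e^(-18/5)/2 and the denominator is 1/2.
Taking the ratio, P = 0.97268.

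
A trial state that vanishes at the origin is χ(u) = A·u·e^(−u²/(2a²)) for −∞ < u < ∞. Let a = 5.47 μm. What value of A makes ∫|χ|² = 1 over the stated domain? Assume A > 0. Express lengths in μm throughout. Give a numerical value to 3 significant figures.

A ≈ 0.0830 μm^(-3/2)

Normalization requires ∫|χ|² du = 1, integrated from −∞ to ∞.
Differentiating ∫e^(−αu²) du = √(π/α) under α to get the higher moments, carrying out the integral gives A² · √(π)·a^3/2.
Hence A² = 1/[√(π)·a^3/2].
Substituting a = 5.47 gives A² = 0.006894, so A = 0.08303.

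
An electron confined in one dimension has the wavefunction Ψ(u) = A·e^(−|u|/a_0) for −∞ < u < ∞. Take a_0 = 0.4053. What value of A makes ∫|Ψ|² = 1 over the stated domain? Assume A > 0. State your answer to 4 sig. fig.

A ≈ 1.571

Normalization requires ∫|Ψ|² du = 1, integrated from −∞ to ∞.
Recall ∫₀^∞ u^m e^(−u/β) du = m!·β^(m+1), the integral (without the A² prefactor) comes out to a_0.
So A² = (a_0)^(−1).
With a_0 = 0.4053: A² = 2.4673 and A = 1.5708.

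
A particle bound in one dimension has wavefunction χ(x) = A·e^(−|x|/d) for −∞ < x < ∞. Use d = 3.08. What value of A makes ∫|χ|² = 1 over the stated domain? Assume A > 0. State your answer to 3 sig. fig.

A ≈ 0.570

The normalization condition is ∫|χ|² dx = 1 from −∞ to ∞.
The integral (without the A² prefactor) comes out to d.
So A² = (d)^(−1).
Substituting d = 3.08 gives A² = 0.3247, so A = 0.5698.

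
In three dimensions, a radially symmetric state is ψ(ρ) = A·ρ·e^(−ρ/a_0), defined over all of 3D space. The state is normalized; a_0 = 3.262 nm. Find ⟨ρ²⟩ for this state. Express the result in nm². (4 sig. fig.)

⟨ρ^2⟩ ≈ 79.80 nm^2

The expectation value is the |ψ|²-weighted average of ρ^2: ∫ ρ^2|ψ|² 4πρ² dρ.
The ratio of the moment integral to the normalization integral gives ⟨ρ²⟩ = 15·a_0^2/2.
With a_0 = 3.262, ⟨ρ^2⟩ = 79.805.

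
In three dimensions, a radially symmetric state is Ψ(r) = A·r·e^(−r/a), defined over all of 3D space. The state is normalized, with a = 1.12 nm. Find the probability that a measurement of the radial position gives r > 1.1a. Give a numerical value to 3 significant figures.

Integrate the radial probability density 4πr²|Ψ|² over r > 1.1a.
A² is fixed by ∫₀^∞ 4πr²|Ψ|² dr = 1, i.e. A² = (3·π·a^5)^(−1).
In terms of u = r/a (A², 4π and the length scale all cancel between numerator and denominator), P = [∫_{1.1}^{∞} u^4·e^(-2·u) du] / [∫_{0}^{∞} u^4·e^(-2·u) du].
With ∫ u^4·e^(-2·u) du = -(u^4/2 + u^3 + 3·u^2/2 + 3·u/2 + 3/4)·e^(-2·u) + C, the region integral is ≈ 0.69563 and the full one is 3/4.
This evaluates to P = 0.9275.

P ≈ 0.928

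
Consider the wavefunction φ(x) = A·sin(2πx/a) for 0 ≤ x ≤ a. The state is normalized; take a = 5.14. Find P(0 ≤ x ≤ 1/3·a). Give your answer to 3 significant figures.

P ≈ 0.402

P = ∫_{0}^{1/3·a} |φ(x)|² dx.
Since A² = 1/(a/2), this is the region integral divided by the full normalization integral.
Substituting u = x/a, A² and the length scale cancel in the ratio: P = ∫_{0}^{1/3} sin(2·π·u)^2 du / ∫_{0}^{1} sin(2·π·u)^2 du.
An antiderivative of sin(2·π·u)^2 is u/2 - sin(4·π·u)/(8·π); evaluating from 0 to 1/3 gives √(3)/(16·π) + 1/6, while the full integral is 1/2.
Evaluating gives P = (√(3)/8 + π/3)/π.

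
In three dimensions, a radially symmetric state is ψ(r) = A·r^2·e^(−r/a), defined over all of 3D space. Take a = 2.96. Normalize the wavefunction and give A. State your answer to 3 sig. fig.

Normalization requires ∫|ψ|² 4πr² dr = 1, integrated from 0 to ∞.
(Spherical symmetry: dV = 4πr² dr.)
With ψ = A·r^2·e^(−r/a), the integral evaluates to A²·[45·π·a^7/2].
Plugging in a = 2.96 yields A = 0.002666.

A ≈ 0.00267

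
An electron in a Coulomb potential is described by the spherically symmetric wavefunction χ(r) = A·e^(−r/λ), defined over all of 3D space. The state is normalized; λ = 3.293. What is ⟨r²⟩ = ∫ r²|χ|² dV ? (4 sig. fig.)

⟨r^2⟩ ≈ 32.53

The expectation value is the |χ|²-weighted average of r^2: ∫ r^2|χ|² 4πr² dr.
With ∫₀^∞ r^4 e^(−αr) dr = 4!/α^5, the ratio of the moment integral to the normalization integral gives ⟨r²⟩ = 3·λ^2.
Putting λ = 3.293 gives 32.532.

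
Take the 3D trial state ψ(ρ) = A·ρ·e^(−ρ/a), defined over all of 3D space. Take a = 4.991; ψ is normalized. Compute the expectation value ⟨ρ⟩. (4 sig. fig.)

⟨ρ⟩ = ∫ ρ |ψ|² 4πρ² dρ over the full domain.
Using ∫₀^∞ ρⁿ e^(−αρ) dρ = n!/αⁿ⁺¹, evaluating both integrals, ⟨ρ⟩ = 5·a/2.
With a = 4.991, ⟨ρ⟩ = 12.478.

⟨ρ⟩ ≈ 12.48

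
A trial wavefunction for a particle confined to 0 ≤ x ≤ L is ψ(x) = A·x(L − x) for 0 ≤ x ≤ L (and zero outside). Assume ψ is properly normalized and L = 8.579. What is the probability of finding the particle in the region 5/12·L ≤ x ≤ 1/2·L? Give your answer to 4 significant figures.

P = ∫_{5/12·L}^{1/2·L} |ψ(x)|² dx.
The normalization integral ∫|ψ|²dx over the whole domain equals L^5/30·A², and A² cancels in the ratio.
In terms of u = x/L (A² and the length scale cancel between numerator and denominator), P = [∫_{5/12}^{1/2} u^2·(1 - u)^2 du] / [∫_{0}^{1} u^2·(1 - u)^2 du].
An antiderivative of u^2·(1 - u)^2 is u^3·(6·u^2 - 15·u + 10)/30; evaluating from 5/12 to 1/2 gives ≈ 0.00511269, while the full integral is 1/30.
Taking the ratio, P = 0.15338.

P ≈ 0.1534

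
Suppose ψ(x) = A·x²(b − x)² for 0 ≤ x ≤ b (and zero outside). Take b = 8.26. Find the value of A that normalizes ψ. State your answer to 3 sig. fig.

The normalization condition is ∫|ψ|² dx = 1 from 0 to b.
Expanding the polynomial and integrating term by term, carrying out the integral gives A² · b^9/630.
So A² = (b^9/630)^(−1).
Plugging in b = 8.26 yields A = 0.001876.

A ≈ 0.00188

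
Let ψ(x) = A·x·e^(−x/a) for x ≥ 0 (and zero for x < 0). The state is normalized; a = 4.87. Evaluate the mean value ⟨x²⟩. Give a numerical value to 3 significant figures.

⟨x^2⟩ ≈ 71.2

The expectation value is the |ψ|²-weighted average of x^2: ∫ x^2|ψ|² dx.
Recall ∫₀^∞ x^m e^(−x/β) dx = m!·β^(m+1), evaluating both integrals, ⟨x²⟩ = 3·a^2.
Putting a = 4.87 gives 71.15.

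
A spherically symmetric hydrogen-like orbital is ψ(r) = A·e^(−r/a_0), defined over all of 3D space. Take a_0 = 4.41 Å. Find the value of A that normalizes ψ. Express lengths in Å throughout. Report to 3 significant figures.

A ≈ 0.0609 Å^(-3/2)

We need A² ∫|f|² 4πr² dr = 1, taking the integral from 0 to ∞.
The angular integral contributes 4π, leaving ∫₀^∞ r²|ψ|² dr.
The integral (without the A² prefactor) comes out to π·a_0^3.
Plugging in a_0 = 4.41 yields A = 0.06092.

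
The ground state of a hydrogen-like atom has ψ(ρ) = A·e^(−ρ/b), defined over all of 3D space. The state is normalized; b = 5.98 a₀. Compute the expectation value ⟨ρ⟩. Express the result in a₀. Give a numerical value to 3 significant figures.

⟨ρ⟩ ≈ 8.97 a₀

⟨ρ⟩ = ∫ ρ |ψ|² 4πρ² dρ over the full domain.
Since the A² factors cancel between numerator and denominator, ⟨ρ⟩ = 3·b/2.
With b = 5.98, ⟨ρ⟩ = 8.970.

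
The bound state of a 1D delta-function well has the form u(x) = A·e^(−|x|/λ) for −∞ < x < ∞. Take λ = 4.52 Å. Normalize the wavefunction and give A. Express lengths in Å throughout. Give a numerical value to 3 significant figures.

We need A² ∫|f|² dx = 1, taking the integral from −∞ to ∞.
With u = A·e^(−|x|/λ), the integral evaluates to A²·[λ].
Hence A² = 1/[λ].
Substituting λ = 4.52 gives A² = 0.2212, so A = 0.4704.

A ≈ 0.470 Å^(-1/2)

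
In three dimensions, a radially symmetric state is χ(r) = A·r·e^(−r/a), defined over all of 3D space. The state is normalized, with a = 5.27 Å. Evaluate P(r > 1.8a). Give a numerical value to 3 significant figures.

Integrate the radial probability density 4πr²|χ|² over r > 1.8a.
A² is fixed by ∫₀^∞ 4πr²|χ|² dr = 1, i.e. A² = (3·π·a^5)^(−1).
Let u = r/a; then A², 4π and the length scale all cancel, so P = ∫_{1.8}^{∞} u^4·e^(-2·u) du ÷ ∫_{0}^{∞} u^4·e^(-2·u) du.
Using ∫ u^4·e^(-2·u) du = -(u^4/2 + u^3 + 3·u^2/2 + 3·u/2 + 3/4)·e^(-2·u), the numerator is ≈ 0.52983 and the denominator is 3/4.
This evaluates to P = 0.7064.

P ≈ 0.706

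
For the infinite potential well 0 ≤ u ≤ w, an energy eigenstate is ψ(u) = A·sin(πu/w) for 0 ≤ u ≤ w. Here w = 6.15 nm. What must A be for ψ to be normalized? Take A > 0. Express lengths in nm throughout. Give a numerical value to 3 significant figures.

A ≈ 0.570 nm^(-1/2)

Require ∫ |ψ|² du = 1 over the whole domain.
With ∫₀^w sin²(nπu/w) du = w/2, with ψ = A·sin(πu/w), the integral evaluates to A²·[w/2].
Setting this equal to 1 gives A² = 1/(w/2).
Substituting w = 6.15 gives A² = 0.3252, so A = 0.5703.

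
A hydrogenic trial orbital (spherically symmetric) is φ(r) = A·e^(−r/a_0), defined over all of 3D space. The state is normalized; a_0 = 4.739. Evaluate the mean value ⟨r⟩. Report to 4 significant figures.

The expectation value is the |φ|²-weighted average of r: ∫ r|φ|² 4πr² dr.
With ∫₀^∞ r^3 e^(−αr) dr = 3!/α^4, since the A² factors cancel between numerator and denominator, ⟨r⟩ = 3·a_0/2.
With a_0 = 4.739, ⟨r⟩ = 7.1085.

⟨r⟩ ≈ 7.109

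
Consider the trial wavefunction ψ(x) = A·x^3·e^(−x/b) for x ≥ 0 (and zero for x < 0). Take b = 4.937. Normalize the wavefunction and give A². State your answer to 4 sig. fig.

Require ∫ |ψ|² dx = 1 over the whole domain.
Carrying out the integral gives A² · 45·b^7/8.
Setting this equal to 1 gives A² = 1/(45·b^7/8).
Plugging in b = 4.937 yields A = 0.0015769.

A^2 ≈ 0.000002487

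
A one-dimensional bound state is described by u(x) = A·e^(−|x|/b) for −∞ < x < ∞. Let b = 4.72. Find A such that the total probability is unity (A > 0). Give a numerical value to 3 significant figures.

A ≈ 0.460

We need A² ∫|f|² dx = 1, taking the integral from −∞ to ∞.
With u = A·e^(−|x|/b), the integral evaluates to A²·[b].
Setting this equal to 1 gives A² = 1/(b).
Substituting b = 4.72 gives A² = 0.2119, so A = 0.4603.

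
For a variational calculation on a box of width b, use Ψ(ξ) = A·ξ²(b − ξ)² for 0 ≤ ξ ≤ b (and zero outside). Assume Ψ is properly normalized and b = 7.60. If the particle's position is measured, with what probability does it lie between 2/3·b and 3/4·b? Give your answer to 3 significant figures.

P = ∫_{2/3·b}^{3/4·b} |Ψ(ξ)|² dξ.
The normalization integral ∫|Ψ|²dξ over the whole domain equals b^9/630·A², and A² cancels in the ratio.
Substituting u = ξ/b, A² and the length scale cancel in the ratio: P = ∫_{2/3}^{3/4} u^4·(1 - u)^4 du / ∫_{0}^{1} u^4·(1 - u)^4 du.
With ∫ u^4·(1 - u)^4 du = u^5·(70·u^4 - 315·u^3 + 540·u^2 - 420·u + 126)/630 + C, the region integral is ≈ 0.00015225 and the full one is 1/630.
This works out to P = 0.09592.

P ≈ 0.0959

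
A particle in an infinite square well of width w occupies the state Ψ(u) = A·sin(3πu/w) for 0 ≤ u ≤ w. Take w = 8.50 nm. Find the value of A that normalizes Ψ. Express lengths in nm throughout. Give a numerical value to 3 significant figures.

We need A² ∫|f|² du = 1, taking the integral from 0 to w.
Using sin²θ = (1 − cos 2θ)/2, with Ψ = A·sin(3πu/w), the integral evaluates to A²·[w/2].
Substituting w = 8.50 gives A² = 0.2353, so A = 0.4851.

A ≈ 0.485 nm^(-1/2)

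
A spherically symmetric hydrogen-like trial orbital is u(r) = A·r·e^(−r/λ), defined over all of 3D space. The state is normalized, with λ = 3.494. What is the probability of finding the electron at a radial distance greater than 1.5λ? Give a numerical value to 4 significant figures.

P ≈ 0.8153

P = ∫ |u|² 4πr² dr over r > 1.5λ.
Normalization gives A² = 1/(3·π·λ^5).
Let t = r/λ; then A², 4π and the length scale all cancel, so P = ∫_{1.5}^{∞} t^4·e^(-2·t) dt ÷ ∫_{0}^{∞} t^4·e^(-2·t) dt.
With ∫ t^4·e^(-2·t) dt = -(t^4/2 + t^3 + 3·t^2/2 + 3·t/2 + 3/4)·e^(-2·t) + C, the region integral is 393·e^(-3)/32 and the full one is 3/4.
The region integral divided by the full integral gives P = 0.81526.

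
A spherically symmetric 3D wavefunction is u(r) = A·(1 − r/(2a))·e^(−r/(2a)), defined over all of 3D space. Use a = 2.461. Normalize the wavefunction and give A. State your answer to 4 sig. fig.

A ≈ 0.05167

Normalization requires ∫|u|² 4πr² dr = 1, integrated from 0 to ∞.
The angular integral contributes 4π, leaving ∫₀^∞ r²|u|² dr.
The integral (without the A² prefactor) comes out to 8·π·a^3.
With a = 2.461: A² = 0.0026695 and A = 0.051667.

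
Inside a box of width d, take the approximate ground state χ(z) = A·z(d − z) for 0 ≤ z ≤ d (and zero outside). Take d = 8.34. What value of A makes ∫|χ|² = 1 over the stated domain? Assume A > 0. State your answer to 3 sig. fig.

A ≈ 0.0273

Require ∫ |χ|² dz = 1 over the whole domain.
Expanding the polynomial and integrating term by term, carrying out the integral gives A² · d^5/30.
Setting this equal to 1 gives A² = 1/(d^5/30).
Plugging in d = 8.34 yields A = 0.02727.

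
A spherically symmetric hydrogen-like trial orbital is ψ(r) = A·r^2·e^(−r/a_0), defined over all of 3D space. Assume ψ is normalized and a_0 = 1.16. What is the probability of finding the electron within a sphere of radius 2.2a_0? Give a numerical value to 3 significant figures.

P ≈ 0.156

Integrate the radial probability density 4πr²|ψ|² over r ≤ 2.2a_0.
A² is fixed by ∫₀^∞ 4πr²|ψ|² dr = 1, i.e. A² = (45·π·a_0^7/2)^(−1).
Substituting u = r/a_0, A², 4π and the length scale all cancel in the ratio: P = ∫_{0}^{2.2} u^6·e^(-2·u) du / ∫_{0}^{∞} u^6·e^(-2·u) du.
With ∫ u^6·e^(-2·u) du = -(4·u^6 + 12·u^5 + 30·u^4 + 60·u^3 + 90·u^2 + 90·u + 45)·e^(-2·u)/8 + C, the region integral is ≈ 0.87950 and the full one is 45/8.
The region integral divided by the full integral gives P = 0.1564.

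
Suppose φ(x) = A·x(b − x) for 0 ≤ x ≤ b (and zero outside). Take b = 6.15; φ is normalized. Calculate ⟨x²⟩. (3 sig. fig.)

The expectation value is the |φ|²-weighted average of x^2: ∫ x^2|φ|² dx.
Expanding the polynomial and integrating term by term, the ratio of the moment integral to the normalization integral gives ⟨x²⟩ = 2·b^2/7.
Putting b = 6.15 gives 10.81.

⟨x^2⟩ ≈ 10.8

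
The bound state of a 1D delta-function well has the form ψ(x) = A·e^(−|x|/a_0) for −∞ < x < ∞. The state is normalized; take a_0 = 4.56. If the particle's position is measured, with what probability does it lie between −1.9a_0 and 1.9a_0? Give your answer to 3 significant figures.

The probability is P = ∫ |ψ|² dx over [−1.9a_0, 1.9a_0].
Since A² = 1/(a_0), this is the region integral divided by the full normalization integral.
Both integrals are even about x = 0, so only the x ≥ 0 halves are needed (the factors of 2 cancel). Let u = x/a_0; then A² and the length scale cancel, so P = ∫_{0}^{1.9} e^(-2·u) du ÷ ∫_{0}^{∞} e^(-2·u) du.
Using ∫ e^(-2·u) du = -e^(-2·u)/2, the numerator is 1/2 - e^(-19/5)/2 and the denominator is 1/2.
This works out to P = 0.9776.

P ≈ 0.978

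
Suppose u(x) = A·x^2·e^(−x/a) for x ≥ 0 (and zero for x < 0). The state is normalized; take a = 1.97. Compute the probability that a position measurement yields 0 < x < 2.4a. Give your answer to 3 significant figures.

The probability is P = ∫ |u|² dx over [0, 2.4a].
Since A² = 1/(3·a^5/4), this is the region integral divided by the full normalization integral.
Let t = x/a; then A² and the length scale cancel, so P = ∫_{0}^{2.4} t^4·e^(-2·t) dt ÷ ∫_{0}^{∞} t^4·e^(-2·t) dt.
Using ∫ t^4·e^(-2·t) dt = -(t^4/2 + t^3 + 3·t^2/2 + 3·t/2 + 3/4)·e^(-2·t), the numerator is ≈ 0.39281 and the denominator is 3/4.
Evaluating gives P = 0.5237.

P ≈ 0.524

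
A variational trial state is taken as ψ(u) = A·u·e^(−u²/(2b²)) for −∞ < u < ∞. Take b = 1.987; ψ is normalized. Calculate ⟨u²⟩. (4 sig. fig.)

⟨u^2⟩ ≈ 5.922

By definition ⟨u²⟩ = ∫ u^2 |ψ(u)|² du.
Using the Gaussian integral ∫_{−∞}^{∞} e^(−αu²) du = √(π/α), evaluating both integrals, ⟨u²⟩ = 3·b^2/2.
With b = 1.987, ⟨u^2⟩ = 5.9223.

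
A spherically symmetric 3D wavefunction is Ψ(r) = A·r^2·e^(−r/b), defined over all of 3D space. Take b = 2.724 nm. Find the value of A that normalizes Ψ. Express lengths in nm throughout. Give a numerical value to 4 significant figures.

The normalization condition is ∫|Ψ|² 4πr² dr = 1 from 0 to ∞.
The angular integral contributes 4π, leaving ∫₀^∞ r²|Ψ|² dr.
Recall ∫₀^∞ r^m e^(−r/β) dr = m!·β^(m+1), ∫|Ψ|² 4πr² dr = A²·(45·π·b^7/2).
Hence A² = 1/[45·π·b^7/2].
With b = 2.724: A² = 0.000012712 and A = 0.0035654.

A ≈ 0.003565 nm^(-7/2)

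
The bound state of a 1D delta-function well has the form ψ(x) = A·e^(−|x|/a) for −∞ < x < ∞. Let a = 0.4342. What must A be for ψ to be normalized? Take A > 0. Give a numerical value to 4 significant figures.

Require ∫ |ψ|² dx = 1 over the whole domain.
The integral (without the A² prefactor) comes out to a.
So A² = (a)^(−1).
With a = 0.4342: A² = 2.3031 and A = 1.5176.

A ≈ 1.518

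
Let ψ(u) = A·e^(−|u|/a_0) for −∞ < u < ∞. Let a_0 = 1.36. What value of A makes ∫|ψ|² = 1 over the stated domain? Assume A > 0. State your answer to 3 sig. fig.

A ≈ 0.857

The normalization condition is ∫|ψ|² du = 1 from −∞ to ∞.
Using ∫₀^∞ uⁿ e^(−αu) du = n!/αⁿ⁺¹, with ψ = A·e^(−|u|/a_0), the integral evaluates to A²·[a_0].
So A² = (a_0)^(−1).
With a_0 = 1.36: A² = 0.7353 and A = 0.8575.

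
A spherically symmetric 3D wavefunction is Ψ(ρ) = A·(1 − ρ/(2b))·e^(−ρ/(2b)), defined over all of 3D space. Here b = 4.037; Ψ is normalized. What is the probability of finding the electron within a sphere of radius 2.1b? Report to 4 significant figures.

P ≈ 0.05268

Integrate the radial probability density 4πρ²|Ψ|² over ρ ≤ 2.1b.
The full normalization integral is A²·[8·π·b^3] = 1, fixing A².
In terms of u = ρ/b (A², 4π and the length scale all cancel between numerator and denominator), P = [∫_{0}^{2.1} u^2·(1 - u/2)^2·e^(-u) du] / [∫_{0}^{∞} u^2·(1 - u/2)^2·e^(-u) du].
An antiderivative of u^2·(1 - u/2)^2·e^(-u) is -(u^4/4 + u^2 + 2·u + 2)·e^(-u); evaluating from 0 to 2.1 gives ≈ 0.105351, while the full integral is 2.
This evaluates to P = 0.052676.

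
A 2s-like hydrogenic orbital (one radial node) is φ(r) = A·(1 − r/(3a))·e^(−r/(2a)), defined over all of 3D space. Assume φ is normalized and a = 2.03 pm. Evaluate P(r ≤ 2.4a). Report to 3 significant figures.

With dV = 4πr²dr, the probability is ∫|φ|² dV over r ≤ 2.4a.
The full normalization integral is A²·[8·π·a^3/3] = 1, fixing A².
Substituting u = r/a, A², 4π and the length scale all cancel in the ratio: P = ∫_{0}^{2.4} u^2·(1 - u/3)^2·e^(-u) du / ∫_{0}^{∞} u^2·(1 - u/3)^2·e^(-u) du.
With ∫ u^2·(1 - u/3)^2·e^(-u) du = (-u^4 + 2·u^3 - 3·u^2 - 6·u - 6)·e^(-u)/9 + C, the region integral is 2/3 - 9002·e^(-12/5)/1875 and the full one is 2/3.
The region integral divided by the full integral gives P = 0.3467.

P ≈ 0.347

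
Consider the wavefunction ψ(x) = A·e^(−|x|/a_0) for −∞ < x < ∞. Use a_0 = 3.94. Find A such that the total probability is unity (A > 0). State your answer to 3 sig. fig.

A ≈ 0.504

We need A² ∫|f|² dx = 1, taking the integral from −∞ to ∞.
Recall ∫₀^∞ x^m e^(−x/β) dx = m!·β^(m+1), ∫|ψ|² dx = A²·(a_0).
So A² = (a_0)^(−1).
Substituting a_0 = 3.94 gives A² = 0.2538, so A = 0.5038.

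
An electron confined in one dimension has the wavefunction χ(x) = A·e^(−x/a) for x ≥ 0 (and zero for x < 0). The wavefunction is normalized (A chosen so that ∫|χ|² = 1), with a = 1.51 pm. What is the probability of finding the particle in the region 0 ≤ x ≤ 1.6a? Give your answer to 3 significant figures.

P ≈ 0.959

P = ∫_{0}^{1.6a} |χ(x)|² dx.
With A² fixed by ∫|χ|² = 1, i.e. A² = (a/2)^(−1), substitute and integrate.
Substituting u = x/a, A² and the length scale cancel in the ratio: P = ∫_{0}^{1.6} e^(-2·u) du / ∫_{0}^{∞} e^(-2·u) du.
With ∫ e^(-2·u) du = -e^(-2·u)/2 + C, the region integral is 1/2 - e^(-16/5)/2 and the full one is 1/2.
Taking the ratio, P = 0.9592.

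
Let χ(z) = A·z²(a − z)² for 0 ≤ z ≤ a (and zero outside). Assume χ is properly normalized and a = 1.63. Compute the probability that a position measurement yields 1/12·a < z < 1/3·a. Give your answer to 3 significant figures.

P ≈ 0.144

P = ∫_{1/12·a}^{1/3·a} |χ(z)|² dz.
With A² fixed by ∫|χ|² = 1, i.e. A² = (a^9/630)^(−1), substitute and integrate.
In terms of u = z/a (A² and the length scale cancel between numerator and denominator), P = [∫_{1/12}^{1/3} u^4·(1 - u)^4 du] / [∫_{0}^{1} u^4·(1 - u)^4 du].
An antiderivative of u^4·(1 - u)^4 is u^5·(70·u^4 - 315·u^3 + 540·u^2 - 420·u + 126)/630; evaluating from 1/12 to 1/3 gives ≈ 0.00022931, while the full integral is 1/630.
Evaluating gives P = 0.1445.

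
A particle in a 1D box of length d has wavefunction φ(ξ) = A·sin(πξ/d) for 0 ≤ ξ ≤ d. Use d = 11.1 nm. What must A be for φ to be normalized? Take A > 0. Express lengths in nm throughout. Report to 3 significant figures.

A ≈ 0.424 nm^(-1/2)

Normalization requires ∫|φ|² dξ = 1, integrated from 0 to d.
∫|φ|² dξ = A²·(d/2).
With d = 11.1: A² = 0.1802 and A = 0.4245.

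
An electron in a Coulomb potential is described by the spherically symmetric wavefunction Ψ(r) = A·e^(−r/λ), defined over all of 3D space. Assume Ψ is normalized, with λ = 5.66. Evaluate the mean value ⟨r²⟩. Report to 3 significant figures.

The expectation value is the |Ψ|²-weighted average of r^2: ∫ r^2|Ψ|² 4πr² dr.
Since the A² factors cancel between numerator and denominator, ⟨r²⟩ = 3·λ^2.
Putting λ = 5.66 gives 96.11.

⟨r^2⟩ ≈ 96.1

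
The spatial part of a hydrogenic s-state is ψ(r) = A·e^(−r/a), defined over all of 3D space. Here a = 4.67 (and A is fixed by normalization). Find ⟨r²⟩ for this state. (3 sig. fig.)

The expectation value is the |ψ|²-weighted average of r^2: ∫ r^2|ψ|² 4πr² dr.
Since the A² factors cancel between numerator and denominator, ⟨r²⟩ = 3·a^2.
Putting a = 4.67 gives 65.43.

⟨r^2⟩ ≈ 65.4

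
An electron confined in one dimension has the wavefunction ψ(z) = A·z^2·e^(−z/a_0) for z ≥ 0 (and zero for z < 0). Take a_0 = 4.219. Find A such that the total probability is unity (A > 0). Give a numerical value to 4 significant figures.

A ≈ 0.03158

Require ∫ |ψ|² dz = 1 over the whole domain.
With ψ = A·z^2·e^(−z/a_0), the integral evaluates to A²·[3·a_0^5/4].
So A² = (3·a_0^5/4)^(−1).
Substituting a_0 = 4.219 gives A² = 0.00099745, so A = 0.031582.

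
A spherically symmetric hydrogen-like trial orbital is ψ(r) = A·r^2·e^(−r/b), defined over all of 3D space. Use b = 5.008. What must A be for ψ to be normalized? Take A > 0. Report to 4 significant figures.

Require ∫ |ψ|² 4πr² dr = 1 over the whole domain.
With ∫₀^∞ r^6 e^(−αr) dr = 6!/α^7, the integral (without the A² prefactor) comes out to 45·π·b^7/2.
So A² = (45·π·b^7/2)^(−1).
With b = 5.008: A² = 1.7907E-7 and A = 0.00042316.

A ≈ 0.0004232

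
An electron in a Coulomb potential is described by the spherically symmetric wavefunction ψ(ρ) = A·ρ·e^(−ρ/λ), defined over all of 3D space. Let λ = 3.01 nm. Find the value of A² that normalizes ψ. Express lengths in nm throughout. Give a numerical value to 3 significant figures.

A^2 ≈ 0.000429 nm^(-5)

Normalization requires ∫|ψ|² 4πρ² dρ = 1, integrated from 0 to ∞.
(Spherical symmetry: dV = 4πρ² dρ.)
With ∫₀^∞ ρ^4 e^(−αρ) dρ = 4!/α^5, the integral (without the A² prefactor) comes out to 3·π·λ^5.
Setting this equal to 1 gives A² = 1/(3·π·λ^5).
Substituting λ = 3.01 gives A² = 0.0004294, so A = 0.02072.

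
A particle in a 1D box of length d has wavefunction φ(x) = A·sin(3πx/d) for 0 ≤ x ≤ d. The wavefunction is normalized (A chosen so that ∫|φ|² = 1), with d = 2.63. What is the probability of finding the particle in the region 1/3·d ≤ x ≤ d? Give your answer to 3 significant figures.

P ≈ 0.667

The probability is P = ∫ |φ|² dx over [1/3·d, d].
With A² fixed by ∫|φ|² = 1, i.e. A² = (d/2)^(−1), substitute and integrate.
Let u = x/d; then A² and the length scale cancel, so P = ∫_{1/3}^{1} sin(3·π·u)^2 du ÷ ∫_{0}^{1} sin(3·π·u)^2 du.
An antiderivative of sin(3·π·u)^2 is u/2 - sin(6·π·u)/(12·π); evaluating from 1/3 to 1 gives 1/3, while the full integral is 1/2.
This works out to P = 2/3.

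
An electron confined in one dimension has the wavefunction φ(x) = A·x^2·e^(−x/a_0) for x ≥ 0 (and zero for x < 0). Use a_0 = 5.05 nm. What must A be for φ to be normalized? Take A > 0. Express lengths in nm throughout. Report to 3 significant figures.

A ≈ 0.0201 nm^(-5/2)

Require ∫ |φ|² dx = 1 over the whole domain.
Recall ∫₀^∞ x^m e^(−x/β) dx = m!·β^(m+1), ∫|φ|² dx = A²·(3·a_0^5/4).
Substituting a_0 = 5.05 gives A² = 0.0004060, so A = 0.02015.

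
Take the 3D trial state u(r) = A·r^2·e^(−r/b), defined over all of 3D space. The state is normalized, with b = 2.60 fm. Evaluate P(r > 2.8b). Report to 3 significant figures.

P ≈ 0.670

With dV = 4πr²dr, the probability is ∫|u|² dV over r > 2.8b.
Normalization gives A² = 1/(45·π·b^7/2).
Let t = r/b; then A², 4π and the length scale all cancel, so P = ∫_{2.8}^{∞} t^6·e^(-2·t) dt ÷ ∫_{0}^{∞} t^6·e^(-2·t) dt.
With ∫ t^6·e^(-2·t) dt = -(4·t^6 + 12·t^5 + 30·t^4 + 60·t^3 + 90·t^2 + 90·t + 45)·e^(-2·t)/8 + C, the region integral is ≈ 3.7702 and the full one is 45/8.
This evaluates to P = 0.6703.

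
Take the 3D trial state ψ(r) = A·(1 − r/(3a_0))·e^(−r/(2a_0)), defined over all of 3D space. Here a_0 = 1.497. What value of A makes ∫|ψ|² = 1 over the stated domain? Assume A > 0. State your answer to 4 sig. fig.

A ≈ 0.1886

We need A² ∫|f|² 4πr² dr = 1, taking the integral from 0 to ∞.
The angular integral contributes 4π, leaving ∫₀^∞ r²|ψ|² dr.
∫|ψ|² 4πr² dr = A²·(8·π·a_0^3/3).
Hence A² = 1/[8·π·a_0^3/3].
Plugging in a_0 = 1.497 yields A = 0.18863.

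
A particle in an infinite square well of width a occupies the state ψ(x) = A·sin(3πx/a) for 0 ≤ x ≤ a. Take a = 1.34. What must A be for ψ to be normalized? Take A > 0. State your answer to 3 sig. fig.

Normalization requires ∫|ψ|² dx = 1, integrated from 0 to a.
With ∫₀^a sin²(nπx/a) dx = a/2, the integral (without the A² prefactor) comes out to a/2.
So A² = (a/2)^(−1).
Plugging in a = 1.34 yields A = 1.222.

A ≈ 1.22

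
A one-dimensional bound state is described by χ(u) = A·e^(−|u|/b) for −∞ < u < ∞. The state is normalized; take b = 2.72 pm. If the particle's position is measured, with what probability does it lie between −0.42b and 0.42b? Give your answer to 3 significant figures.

P ≈ 0.568

P = ∫_{−0.42b}^{0.42b} |χ(u)|² du.
With A² fixed by ∫|χ|² = 1, i.e. A² = (b)^(−1), substitute and integrate.
By symmetry take twice the u ≥ 0 contribution in numerator and denominator; the 2's cancel. Substituting t = u/b, A² and the length scale cancel in the ratio: P = ∫_{0}^{0.42} e^(-2·t) dt / ∫_{0}^{∞} e^(-2·t) dt.
Using ∫ e^(-2·t) dt = -e^(-2·t)/2, the numerator is 1/2 - e^(-21/25)/2 and the denominator is 1/2.
Evaluating gives P = 0.5683.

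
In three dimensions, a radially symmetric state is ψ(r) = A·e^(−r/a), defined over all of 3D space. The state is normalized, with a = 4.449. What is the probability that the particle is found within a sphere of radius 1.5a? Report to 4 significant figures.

With dV = 4πr²dr, the probability is ∫|ψ|² dV over r ≤ 1.5a.
Normalization gives A² = 1/(π·a^3).
In terms of u = r/a (A², 4π and the length scale all cancel between numerator and denominator), P = [∫_{0}^{1.5} u^2·e^(-2·u) du] / [∫_{0}^{∞} u^2·e^(-2·u) du].
With ∫ u^2·e^(-2·u) du = -(2·u^2 + 2·u + 1)·e^(-2·u)/4 + C, the region integral is 1/4 - 17·e^(-3)/8 and the full one is 1/4.
The region integral divided by the full integral gives P = 0.57681.

P ≈ 0.5768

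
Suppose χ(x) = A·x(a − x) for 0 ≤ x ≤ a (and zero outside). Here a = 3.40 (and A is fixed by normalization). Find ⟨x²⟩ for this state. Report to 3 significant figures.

By definition ⟨x²⟩ = ∫ x^2 |χ(x)|² dx.
Expanding the polynomial and integrating term by term, since the A² factors cancel between numerator and denominator, ⟨x²⟩ = 2·a^2/7.
With a = 3.40, ⟨x^2⟩ = 3.303.

⟨x^2⟩ ≈ 3.30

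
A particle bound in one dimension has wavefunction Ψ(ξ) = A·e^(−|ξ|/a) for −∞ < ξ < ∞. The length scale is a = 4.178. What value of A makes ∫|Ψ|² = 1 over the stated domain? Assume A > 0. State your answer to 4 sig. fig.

Normalization requires ∫|Ψ|² dξ = 1, integrated from −∞ to ∞.
With ∫₀^∞ ξ^0 e^(−αξ) dξ = 0!/α^1, the integral (without the A² prefactor) comes out to a.
Hence A² = 1/[a].
Plugging in a = 4.178 yields A = 0.48923.

A ≈ 0.4892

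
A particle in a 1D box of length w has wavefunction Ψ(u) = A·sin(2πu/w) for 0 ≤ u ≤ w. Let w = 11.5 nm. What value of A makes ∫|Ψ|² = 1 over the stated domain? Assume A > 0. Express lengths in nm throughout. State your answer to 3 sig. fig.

The normalization condition is ∫|Ψ|² du = 1 from 0 to w.
With Ψ = A·sin(2πu/w), the integral evaluates to A²·[w/2].
Plugging in w = 11.5 yields A = 0.4170.

A ≈ 0.417 nm^(-1/2)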